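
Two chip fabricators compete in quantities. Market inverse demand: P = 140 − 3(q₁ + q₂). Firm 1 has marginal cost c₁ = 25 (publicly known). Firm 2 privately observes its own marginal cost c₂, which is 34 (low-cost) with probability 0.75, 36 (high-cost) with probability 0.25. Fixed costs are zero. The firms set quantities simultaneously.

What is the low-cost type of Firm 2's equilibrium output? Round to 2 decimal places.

10.75

Type-c best response for Firm 2: q₂(c) = (140 − c)/6 − q₁/2.
Firm 1 maximizes expected profit; its first-order condition is 140 − 6q₁ − 3E[q₂] − 25 = 0.
Substituting E[q₂] and solving: E[c₂] = 34.5, so q₁ = (140 − 2·25 + 34.5)/9 = 13.8333.
q₂(low-cost) = (140 − 34 − 3·13.8333)/6 = 10.75.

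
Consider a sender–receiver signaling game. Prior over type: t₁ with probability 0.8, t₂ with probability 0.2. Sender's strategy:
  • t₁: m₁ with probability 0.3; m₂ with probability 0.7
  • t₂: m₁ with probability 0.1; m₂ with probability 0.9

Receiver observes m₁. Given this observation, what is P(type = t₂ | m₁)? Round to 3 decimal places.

0.077

P(m₁) = 0.8·0.3 + 0.2·0.1 = 0.26
P(t₂ | m₁) = (0.2·0.1) / 0.26 = 0.02 / 0.26 = 0.0769231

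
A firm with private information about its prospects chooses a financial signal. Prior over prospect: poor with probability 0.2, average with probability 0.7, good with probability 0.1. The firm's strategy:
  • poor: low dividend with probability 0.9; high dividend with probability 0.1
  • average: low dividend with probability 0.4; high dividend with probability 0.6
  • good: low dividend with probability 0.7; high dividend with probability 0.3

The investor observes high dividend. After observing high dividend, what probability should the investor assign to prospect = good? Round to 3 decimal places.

P(high dividend) = 0.2·0.1 + 0.7·0.6 + 0.1·0.3 = 0.47
P(good | high dividend) = (0.1·0.3) / 0.47 = 0.03 / 0.47 = 0.0638298

0.064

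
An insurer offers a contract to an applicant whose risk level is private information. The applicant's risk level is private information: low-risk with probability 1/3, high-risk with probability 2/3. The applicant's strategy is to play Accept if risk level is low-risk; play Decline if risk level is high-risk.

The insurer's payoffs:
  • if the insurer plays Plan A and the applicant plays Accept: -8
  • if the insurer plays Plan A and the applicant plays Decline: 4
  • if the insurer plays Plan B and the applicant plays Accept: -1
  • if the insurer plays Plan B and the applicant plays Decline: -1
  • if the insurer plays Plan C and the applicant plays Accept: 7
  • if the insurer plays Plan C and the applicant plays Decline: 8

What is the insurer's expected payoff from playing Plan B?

-1

E[Plan B] = 1/3·(-1) + 2/3·(-1) = (-1/3) + (-2/3) = -1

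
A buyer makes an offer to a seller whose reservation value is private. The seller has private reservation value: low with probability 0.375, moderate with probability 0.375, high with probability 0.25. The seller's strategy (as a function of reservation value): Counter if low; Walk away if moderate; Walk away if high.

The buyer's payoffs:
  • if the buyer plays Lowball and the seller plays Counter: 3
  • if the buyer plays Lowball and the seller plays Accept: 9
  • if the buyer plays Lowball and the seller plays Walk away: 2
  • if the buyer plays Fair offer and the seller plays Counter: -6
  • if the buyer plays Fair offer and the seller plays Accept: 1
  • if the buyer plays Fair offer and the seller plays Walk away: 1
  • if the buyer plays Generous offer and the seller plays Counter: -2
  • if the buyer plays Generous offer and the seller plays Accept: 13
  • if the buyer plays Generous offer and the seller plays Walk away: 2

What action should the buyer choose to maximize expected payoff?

E[Lowball] = 0.375·(3) + 0.375·(2) + 0.25·(2) = 2.375
E[Fair offer] = 0.375·(-6) + 0.375·(1) + 0.25·(1) = -1.625
E[Generous offer] = 0.375·(-2) + 0.375·(2) + 0.25·(2) = 0.5
Best response: Lowball (2.375 is the largest).

Lowball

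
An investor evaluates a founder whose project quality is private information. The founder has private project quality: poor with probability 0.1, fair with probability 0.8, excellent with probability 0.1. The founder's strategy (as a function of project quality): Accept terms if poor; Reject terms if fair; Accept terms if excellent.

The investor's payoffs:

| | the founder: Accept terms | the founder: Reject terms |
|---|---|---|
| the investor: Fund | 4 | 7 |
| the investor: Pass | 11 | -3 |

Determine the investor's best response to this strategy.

E[Fund] = 0.1·(4) + 0.8·(7) + 0.1·(4) = 6.4
E[Pass] = 0.1·(11) + 0.8·(-3) + 0.1·(11) = -0.2
Best response: Fund (6.4 is the largest).

Fund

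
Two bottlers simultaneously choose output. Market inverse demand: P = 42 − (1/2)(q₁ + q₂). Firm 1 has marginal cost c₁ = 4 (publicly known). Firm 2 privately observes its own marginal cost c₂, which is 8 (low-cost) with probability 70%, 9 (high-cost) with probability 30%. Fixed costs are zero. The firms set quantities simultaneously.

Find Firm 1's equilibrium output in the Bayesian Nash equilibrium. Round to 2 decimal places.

28.20

Type-c best response for Firm 2: q₂(c) = (42 − c) − q₁/2.
Firm 1 maximizes expected profit; its first-order condition is 42 − q₁ − (1/2)E[q₂] − 4 = 0.
Substituting E[q₂] and solving: E[c₂] = 8.3, so q₁ = (42 − 2·4 + 8.3)/(3/2) = 28.2.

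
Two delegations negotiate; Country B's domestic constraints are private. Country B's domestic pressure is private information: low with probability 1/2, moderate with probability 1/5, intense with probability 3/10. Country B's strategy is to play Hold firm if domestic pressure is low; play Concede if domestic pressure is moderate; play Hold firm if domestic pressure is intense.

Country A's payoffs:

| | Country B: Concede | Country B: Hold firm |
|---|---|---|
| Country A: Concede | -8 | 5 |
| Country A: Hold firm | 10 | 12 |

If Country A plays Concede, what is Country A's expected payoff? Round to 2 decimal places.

2.40

Take the expectation over Country B's domestic pressure, weighting each type's action by its prior probability.
E[Concede] = 1/2·5 + 1/5·(-8) + 3/10·5 = 5/2 + (-8/5) + 3/2 = 12/5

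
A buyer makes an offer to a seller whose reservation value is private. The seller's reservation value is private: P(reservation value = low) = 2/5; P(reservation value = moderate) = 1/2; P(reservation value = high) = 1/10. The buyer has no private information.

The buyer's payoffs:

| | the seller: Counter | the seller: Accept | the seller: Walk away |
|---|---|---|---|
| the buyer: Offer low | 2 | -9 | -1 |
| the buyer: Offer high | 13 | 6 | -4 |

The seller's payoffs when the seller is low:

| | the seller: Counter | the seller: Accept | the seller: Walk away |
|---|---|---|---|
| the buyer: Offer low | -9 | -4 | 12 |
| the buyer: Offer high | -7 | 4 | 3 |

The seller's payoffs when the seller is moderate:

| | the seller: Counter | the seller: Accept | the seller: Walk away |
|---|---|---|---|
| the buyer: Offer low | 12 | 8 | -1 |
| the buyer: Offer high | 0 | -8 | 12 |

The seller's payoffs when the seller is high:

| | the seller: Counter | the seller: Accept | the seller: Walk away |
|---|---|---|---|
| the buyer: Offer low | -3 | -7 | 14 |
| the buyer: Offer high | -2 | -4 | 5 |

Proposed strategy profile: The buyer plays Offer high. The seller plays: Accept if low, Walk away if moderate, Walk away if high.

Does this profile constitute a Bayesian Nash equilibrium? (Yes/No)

The buyer plays Offer high: E[Offer high] = 2/5·(6) + 1/2·(-4) + 1/10·(-4) = 0; E[Offer low] = -21/5. Best-responding. ✓
The seller (reservation value low), facing Offer high: Counter gives -7, Accept gives 4, Walk away gives 3. Proposed Accept is best. ✓
The seller (reservation value moderate), facing Offer high: Counter gives 0, Accept gives -8, Walk away gives 12. Proposed Walk away is best. ✓
The seller (reservation value high), facing Offer high: Counter gives -2, Accept gives -4, Walk away gives 5. Proposed Walk away is best. ✓

Yes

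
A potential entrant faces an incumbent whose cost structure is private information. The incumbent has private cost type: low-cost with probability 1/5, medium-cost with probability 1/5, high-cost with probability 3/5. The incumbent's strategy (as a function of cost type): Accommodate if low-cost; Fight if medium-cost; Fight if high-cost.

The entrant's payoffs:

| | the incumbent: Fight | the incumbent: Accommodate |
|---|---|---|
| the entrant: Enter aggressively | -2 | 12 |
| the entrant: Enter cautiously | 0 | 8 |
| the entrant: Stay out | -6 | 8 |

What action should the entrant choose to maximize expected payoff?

E[Enter aggressively] = 1/5·(12) + 1/5·(-2) + 3/5·(-2) = 4/5
E[Enter cautiously] = 1/5·(8) + 1/5·(0) + 3/5·(0) = 8/5
E[Stay out] = 1/5·(8) + 1/5·(-6) + 3/5·(-6) = -16/5
Best response: Enter cautiously (8/5 is the largest).

Enter cautiously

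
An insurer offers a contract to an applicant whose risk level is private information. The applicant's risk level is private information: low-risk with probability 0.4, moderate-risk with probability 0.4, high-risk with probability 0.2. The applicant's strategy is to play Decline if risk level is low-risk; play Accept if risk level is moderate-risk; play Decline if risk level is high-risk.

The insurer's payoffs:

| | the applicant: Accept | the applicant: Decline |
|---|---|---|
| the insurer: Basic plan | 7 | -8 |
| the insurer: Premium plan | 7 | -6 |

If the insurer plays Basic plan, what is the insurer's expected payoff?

E[Basic plan] = 0.4·(-8) + 0.4·7 + 0.2·(-8) = (-3.2) + 2.8 + (-1.6) = -2

-2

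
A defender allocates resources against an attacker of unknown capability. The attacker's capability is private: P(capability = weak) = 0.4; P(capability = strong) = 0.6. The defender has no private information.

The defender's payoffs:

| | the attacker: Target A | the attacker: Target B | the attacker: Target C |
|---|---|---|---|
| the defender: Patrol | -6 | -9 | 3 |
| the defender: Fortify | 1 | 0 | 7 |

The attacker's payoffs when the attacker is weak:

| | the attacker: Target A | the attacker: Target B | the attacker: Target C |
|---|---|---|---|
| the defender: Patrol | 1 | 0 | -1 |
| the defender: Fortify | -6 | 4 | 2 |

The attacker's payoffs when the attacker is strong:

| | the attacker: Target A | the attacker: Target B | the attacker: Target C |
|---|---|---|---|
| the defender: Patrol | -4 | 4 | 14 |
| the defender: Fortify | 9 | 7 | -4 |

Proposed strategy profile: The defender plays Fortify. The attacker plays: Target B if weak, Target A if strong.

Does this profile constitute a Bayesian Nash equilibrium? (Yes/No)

The defender plays Fortify: E[Fortify] = 0.4·(0) + 0.6·(1) = 0.6; E[Patrol] = -7.2. Best-responding. ✓
The attacker (capability weak), facing Fortify: Target A gives -6, Target B gives 4, Target C gives 2. Proposed Target B is best. ✓
The attacker (capability strong), facing Fortify: Target A gives 9, Target B gives 7, Target C gives -4. Proposed Target A is best. ✓

Yes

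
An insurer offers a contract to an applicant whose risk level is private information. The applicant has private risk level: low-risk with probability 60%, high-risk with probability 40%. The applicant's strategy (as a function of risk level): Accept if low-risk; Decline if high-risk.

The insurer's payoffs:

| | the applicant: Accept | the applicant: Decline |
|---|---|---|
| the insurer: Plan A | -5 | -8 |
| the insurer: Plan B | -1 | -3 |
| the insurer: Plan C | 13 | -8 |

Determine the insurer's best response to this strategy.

Plan C

Compute the insurer's expected payoff for each action, taking the expectation over the applicant's type.
E[Plan A] = 0.6·(-5) + 0.4·(-8) = -6.2
E[Plan B] = 0.6·(-1) + 0.4·(-3) = -1.8
E[Plan C] = 0.6·(13) + 0.4·(-8) = 4.6
Best response: Plan C (4.6 is the largest).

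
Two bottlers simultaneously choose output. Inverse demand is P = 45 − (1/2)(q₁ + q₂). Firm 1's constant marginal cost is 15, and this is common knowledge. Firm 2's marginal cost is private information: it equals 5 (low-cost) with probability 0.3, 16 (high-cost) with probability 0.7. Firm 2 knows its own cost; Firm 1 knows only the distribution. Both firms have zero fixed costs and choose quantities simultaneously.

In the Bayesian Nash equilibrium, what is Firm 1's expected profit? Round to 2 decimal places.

170.51

Type-c best response for Firm 2: q₂(c) = (45 − c) − q₁/2.
Firm 1 maximizes expected profit; its first-order condition is 45 − q₁ − (1/2)E[q₂] − 15 = 0.
Substituting E[q₂] and solving: E[c₂] = 12.7, so q₁ = (45 − 2·15 + 12.7)/(3/2) = 18.4667.
E[P] = 45 − (1/2)·(q₁ + E[q₂]) = 24.2333; Firm 1's expected profit = (E[P] − 15)·q₁ = (24.2333 − 15)·18.4667 = 170.509.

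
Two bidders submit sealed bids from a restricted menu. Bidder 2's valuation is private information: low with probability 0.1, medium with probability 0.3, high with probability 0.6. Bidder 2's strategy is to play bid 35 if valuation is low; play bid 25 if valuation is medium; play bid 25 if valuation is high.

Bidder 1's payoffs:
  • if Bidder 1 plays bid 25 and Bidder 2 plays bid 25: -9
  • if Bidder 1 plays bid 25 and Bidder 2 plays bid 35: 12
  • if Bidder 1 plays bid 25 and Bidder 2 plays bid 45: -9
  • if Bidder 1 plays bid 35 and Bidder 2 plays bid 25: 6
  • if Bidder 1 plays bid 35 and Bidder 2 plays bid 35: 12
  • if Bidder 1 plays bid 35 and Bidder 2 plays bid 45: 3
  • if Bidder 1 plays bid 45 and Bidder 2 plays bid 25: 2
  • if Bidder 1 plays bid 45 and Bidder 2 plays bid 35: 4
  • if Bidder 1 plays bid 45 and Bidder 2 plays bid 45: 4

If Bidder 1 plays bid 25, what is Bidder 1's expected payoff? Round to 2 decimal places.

-6.90

E[bid 25] = 0.1·12 + 0.3·(-9) + 0.6·(-9) = 1.2 + (-2.7) + (-5.4) = -6.9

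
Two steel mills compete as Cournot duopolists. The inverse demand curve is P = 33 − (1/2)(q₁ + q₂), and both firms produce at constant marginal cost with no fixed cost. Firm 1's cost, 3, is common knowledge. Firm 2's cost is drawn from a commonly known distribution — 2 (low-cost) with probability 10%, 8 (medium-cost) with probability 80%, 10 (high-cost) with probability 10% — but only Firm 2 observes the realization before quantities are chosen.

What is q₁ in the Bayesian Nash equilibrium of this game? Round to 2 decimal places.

Type-c best response for Firm 2: q₂(c) = (33 − c) − q₁/2.
Firm 1 maximizes expected profit; its first-order condition is 33 − q₁ − (1/2)E[q₂] − 3 = 0.
Substituting E[q₂] and solving: E[c₂] = 7.6, so q₁ = (33 − 2·3 + 7.6)/(3/2) = 23.0667.

23.07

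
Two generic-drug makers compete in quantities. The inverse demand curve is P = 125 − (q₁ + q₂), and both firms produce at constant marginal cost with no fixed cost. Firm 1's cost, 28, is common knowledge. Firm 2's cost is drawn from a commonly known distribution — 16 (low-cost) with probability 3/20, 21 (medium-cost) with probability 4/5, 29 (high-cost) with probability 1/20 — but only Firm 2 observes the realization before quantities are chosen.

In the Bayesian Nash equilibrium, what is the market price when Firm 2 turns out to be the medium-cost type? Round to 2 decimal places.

Type-c best response for Firm 2: q₂(c) = (125 − c)/2 − q₁/2.
Firm 1 maximizes expected profit; its first-order condition is 125 − 2q₁ − E[q₂] − 28 = 0.
Substituting E[q₂] and solving: E[c₂] = 20.65, so q₁ = (125 − 2·28 + 20.65)/3 = 29.8833.
q₂(medium-cost) = 37.0583, so P = 125 − (29.8833 + 37.0583) = 58.0583.

58.06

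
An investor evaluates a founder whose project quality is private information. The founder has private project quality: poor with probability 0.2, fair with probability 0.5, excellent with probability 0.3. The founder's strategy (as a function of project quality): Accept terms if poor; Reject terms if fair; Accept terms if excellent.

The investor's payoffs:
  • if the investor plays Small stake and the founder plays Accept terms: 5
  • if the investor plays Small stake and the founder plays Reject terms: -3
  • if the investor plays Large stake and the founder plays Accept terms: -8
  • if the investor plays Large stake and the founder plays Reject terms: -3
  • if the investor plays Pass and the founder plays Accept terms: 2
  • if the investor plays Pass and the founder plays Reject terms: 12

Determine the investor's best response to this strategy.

Pass

Compute the investor's expected payoff for each action, taking the expectation over the founder's type.
E[Small stake] = 0.2·(5) + 0.5·(-3) + 0.3·(5) = 1
E[Large stake] = 0.2·(-8) + 0.5·(-3) + 0.3·(-8) = -5.5
E[Pass] = 0.2·(2) + 0.5·(12) + 0.3·(2) = 7
Best response: Pass (7 is the largest).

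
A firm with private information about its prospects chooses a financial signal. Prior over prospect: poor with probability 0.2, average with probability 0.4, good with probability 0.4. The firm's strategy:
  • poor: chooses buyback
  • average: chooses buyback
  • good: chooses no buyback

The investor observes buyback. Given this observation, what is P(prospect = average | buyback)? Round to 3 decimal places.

0.667

P(buyback) = 0.2·1 + 0.4·1 + 0.4·0 = 0.6
P(average | buyback) = (0.4·1) / 0.6 = 0.4 / 0.6 = 0.666667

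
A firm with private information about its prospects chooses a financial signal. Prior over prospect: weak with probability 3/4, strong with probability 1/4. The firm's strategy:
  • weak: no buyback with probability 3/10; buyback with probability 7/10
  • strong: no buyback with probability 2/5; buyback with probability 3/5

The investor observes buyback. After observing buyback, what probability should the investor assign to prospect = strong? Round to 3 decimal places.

0.222

P(buyback) = (3/4)·(7/10) + (1/4)·(3/5) = 27/40
P(strong | buyback) = ((1/4)·(3/5)) / (27/40) = (3/20) / (27/40) = 2/9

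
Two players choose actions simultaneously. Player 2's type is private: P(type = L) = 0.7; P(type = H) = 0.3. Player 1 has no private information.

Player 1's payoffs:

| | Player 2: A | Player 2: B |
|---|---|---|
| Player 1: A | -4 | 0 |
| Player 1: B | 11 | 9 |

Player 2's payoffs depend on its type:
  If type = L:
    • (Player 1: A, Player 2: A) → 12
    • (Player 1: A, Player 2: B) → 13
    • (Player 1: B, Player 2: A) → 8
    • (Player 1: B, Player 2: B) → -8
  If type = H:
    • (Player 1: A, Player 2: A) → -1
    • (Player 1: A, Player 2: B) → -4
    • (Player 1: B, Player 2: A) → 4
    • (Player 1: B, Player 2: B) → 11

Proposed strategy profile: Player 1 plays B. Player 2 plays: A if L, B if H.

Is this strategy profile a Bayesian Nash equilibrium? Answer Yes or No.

A profile is a BNE iff every type of every player is best-responding given beliefs about the other side.
Player 1 plays B: E[B] = 0.7·(11) + 0.3·(9) = 10.4; E[A] = -2.8. Best-responding. ✓
Player 2 (type L), facing B: A gives 8, B gives -8. Proposed A is best. ✓
Player 2 (type H), facing B: A gives 4, B gives 11. Proposed B is best. ✓

Yes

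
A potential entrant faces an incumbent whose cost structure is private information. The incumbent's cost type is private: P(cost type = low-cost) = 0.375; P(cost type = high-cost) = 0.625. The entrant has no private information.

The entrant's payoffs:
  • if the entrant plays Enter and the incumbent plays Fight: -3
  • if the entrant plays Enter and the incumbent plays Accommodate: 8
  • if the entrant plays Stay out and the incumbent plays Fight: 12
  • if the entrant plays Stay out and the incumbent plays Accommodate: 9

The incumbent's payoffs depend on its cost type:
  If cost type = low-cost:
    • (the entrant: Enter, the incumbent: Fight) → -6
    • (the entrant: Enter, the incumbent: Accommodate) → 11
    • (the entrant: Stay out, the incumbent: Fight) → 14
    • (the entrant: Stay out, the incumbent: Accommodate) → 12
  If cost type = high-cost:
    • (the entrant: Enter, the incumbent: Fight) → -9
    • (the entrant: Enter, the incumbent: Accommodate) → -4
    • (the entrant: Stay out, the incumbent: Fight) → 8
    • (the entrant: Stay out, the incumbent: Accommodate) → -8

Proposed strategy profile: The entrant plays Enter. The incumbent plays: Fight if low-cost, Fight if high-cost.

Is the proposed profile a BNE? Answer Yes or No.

No

The entrant plays Enter: E[Enter] = 0.375·(-3) + 0.625·(-3) = -3; E[Stay out] = 12. Not best-responding. ✗
The incumbent (cost type low-cost), facing Enter: Fight gives -6, Accommodate gives 11. Proposed Fight is not best — profitable deviation exists. ✗
The incumbent (cost type high-cost), facing Enter: Fight gives -9, Accommodate gives -4. Proposed Fight is not best — profitable deviation exists. ✗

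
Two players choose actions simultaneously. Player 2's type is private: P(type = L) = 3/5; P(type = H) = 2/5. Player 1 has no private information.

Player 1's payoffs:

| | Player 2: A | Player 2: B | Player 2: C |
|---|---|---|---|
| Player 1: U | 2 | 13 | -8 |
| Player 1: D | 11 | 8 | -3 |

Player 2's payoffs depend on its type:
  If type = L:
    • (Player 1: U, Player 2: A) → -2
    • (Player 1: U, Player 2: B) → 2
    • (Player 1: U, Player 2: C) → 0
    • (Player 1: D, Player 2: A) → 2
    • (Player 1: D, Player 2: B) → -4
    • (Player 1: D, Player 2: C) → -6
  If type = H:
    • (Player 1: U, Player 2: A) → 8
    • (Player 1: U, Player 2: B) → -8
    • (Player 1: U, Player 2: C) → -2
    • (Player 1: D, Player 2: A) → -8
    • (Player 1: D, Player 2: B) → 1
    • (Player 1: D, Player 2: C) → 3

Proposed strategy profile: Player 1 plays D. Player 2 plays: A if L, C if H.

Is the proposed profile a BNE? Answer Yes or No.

Player 1 plays D: E[D] = 3/5·(11) + 2/5·(-3) = 27/5; E[U] = -2. Best-responding. ✓
Player 2 (type L), facing D: A gives 2, B gives -4, C gives -6. Proposed A is best. ✓
Player 2 (type H), facing D: A gives -8, B gives 1, C gives 3. Proposed C is best. ✓

Yes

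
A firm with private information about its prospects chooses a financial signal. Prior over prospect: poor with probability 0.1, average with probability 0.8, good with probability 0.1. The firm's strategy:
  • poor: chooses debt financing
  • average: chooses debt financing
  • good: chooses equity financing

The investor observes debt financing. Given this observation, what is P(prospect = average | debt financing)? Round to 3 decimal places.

0.889

P(debt financing) = 0.1·1 + 0.8·1 + 0.1·0 = 0.9
P(average | debt financing) = (0.8·1) / 0.9 = 0.8 / 0.9 = 0.888889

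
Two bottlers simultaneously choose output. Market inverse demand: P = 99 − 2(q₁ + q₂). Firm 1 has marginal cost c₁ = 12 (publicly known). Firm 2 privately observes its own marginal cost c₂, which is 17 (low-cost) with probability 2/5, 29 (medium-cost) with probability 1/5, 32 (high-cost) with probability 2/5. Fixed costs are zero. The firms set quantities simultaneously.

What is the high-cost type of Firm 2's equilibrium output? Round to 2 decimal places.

8.38

Firm 2 with cost c maximizes (99 − 2(q₁+q₂) − c)·q₂, giving q₂(c) = (99 − c − 2q₁)/4.
E[c₂] = 2/5·17 + 1/5·29 + 2/5·32 = 25.4
Firm 1's FOC against E[q₂] yields q₁ = (99 − 2·12 + E[c₂])/6 = (99 − 24 + 25.4)/6 = 16.7333.
q₂(high-cost) = (99 − 32 − 2·16.7333)/4 = 8.38333.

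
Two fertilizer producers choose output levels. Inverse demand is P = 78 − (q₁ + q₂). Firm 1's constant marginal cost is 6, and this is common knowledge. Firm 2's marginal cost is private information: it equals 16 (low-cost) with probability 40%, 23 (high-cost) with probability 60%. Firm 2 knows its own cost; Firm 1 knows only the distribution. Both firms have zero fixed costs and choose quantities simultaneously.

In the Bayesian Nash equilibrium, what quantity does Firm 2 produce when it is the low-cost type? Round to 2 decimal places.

Type-c best response for Firm 2: q₂(c) = (78 − c)/2 − q₁/2.
Firm 1 maximizes expected profit; its first-order condition is 78 − 2q₁ − E[q₂] − 6 = 0.
Substituting E[q₂] and solving: E[c₂] = 20.2, so q₁ = (78 − 2·6 + 20.2)/3 = 28.7333.
q₂(low-cost) = (78 − 16 − 28.7333)/2 = 16.6333.

16.63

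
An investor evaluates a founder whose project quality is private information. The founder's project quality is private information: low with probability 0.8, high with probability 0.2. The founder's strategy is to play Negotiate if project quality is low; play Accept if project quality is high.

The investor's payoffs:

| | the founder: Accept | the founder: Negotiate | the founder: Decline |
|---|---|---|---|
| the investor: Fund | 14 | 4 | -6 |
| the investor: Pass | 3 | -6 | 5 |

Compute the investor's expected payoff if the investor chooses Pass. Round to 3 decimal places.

E[Pass] = 0.8·(-6) + 0.2·3 = (-4.8) + 0.6 = -4.2

-4.200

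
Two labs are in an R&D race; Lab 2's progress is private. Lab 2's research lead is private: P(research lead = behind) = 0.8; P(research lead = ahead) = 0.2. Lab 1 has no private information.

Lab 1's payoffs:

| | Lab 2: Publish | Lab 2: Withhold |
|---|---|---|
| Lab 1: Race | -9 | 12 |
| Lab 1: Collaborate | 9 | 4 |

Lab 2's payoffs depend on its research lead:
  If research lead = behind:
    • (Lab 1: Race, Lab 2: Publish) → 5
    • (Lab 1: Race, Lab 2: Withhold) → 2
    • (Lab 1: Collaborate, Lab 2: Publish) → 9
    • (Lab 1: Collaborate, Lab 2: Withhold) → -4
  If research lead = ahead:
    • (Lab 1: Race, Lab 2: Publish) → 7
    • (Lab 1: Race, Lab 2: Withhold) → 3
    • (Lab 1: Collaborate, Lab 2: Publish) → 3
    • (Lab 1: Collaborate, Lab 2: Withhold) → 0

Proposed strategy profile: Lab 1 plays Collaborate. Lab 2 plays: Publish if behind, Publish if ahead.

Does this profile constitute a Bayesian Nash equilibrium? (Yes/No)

Yes

Lab 1 plays Collaborate: E[Collaborate] = 0.8·(9) + 0.2·(9) = 9; E[Race] = -9. Best-responding. ✓
Lab 2 (research lead behind), facing Collaborate: Publish gives 9, Withhold gives -4. Proposed Publish is best. ✓
Lab 2 (research lead ahead), facing Collaborate: Publish gives 3, Withhold gives 0. Proposed Publish is best. ✓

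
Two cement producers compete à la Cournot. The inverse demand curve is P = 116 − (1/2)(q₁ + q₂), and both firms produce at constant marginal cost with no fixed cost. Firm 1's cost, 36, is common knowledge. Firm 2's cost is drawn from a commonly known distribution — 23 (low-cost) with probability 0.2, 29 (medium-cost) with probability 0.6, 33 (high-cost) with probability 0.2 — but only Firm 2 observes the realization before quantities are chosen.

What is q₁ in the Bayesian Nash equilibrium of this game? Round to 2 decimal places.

48.40

Firm 2 with cost c maximizes (116 − (1/2)(q₁+q₂) − c)·q₂, giving q₂(c) = (116 − c − (1/2)q₁).
E[c₂] = 0.2·23 + 0.6·29 + 0.2·33 = 28.6
Firm 1's FOC against E[q₂] yields q₁ = (116 − 2·36 + E[c₂])/(3/2) = (116 − 72 + 28.6)/(3/2) = 48.4.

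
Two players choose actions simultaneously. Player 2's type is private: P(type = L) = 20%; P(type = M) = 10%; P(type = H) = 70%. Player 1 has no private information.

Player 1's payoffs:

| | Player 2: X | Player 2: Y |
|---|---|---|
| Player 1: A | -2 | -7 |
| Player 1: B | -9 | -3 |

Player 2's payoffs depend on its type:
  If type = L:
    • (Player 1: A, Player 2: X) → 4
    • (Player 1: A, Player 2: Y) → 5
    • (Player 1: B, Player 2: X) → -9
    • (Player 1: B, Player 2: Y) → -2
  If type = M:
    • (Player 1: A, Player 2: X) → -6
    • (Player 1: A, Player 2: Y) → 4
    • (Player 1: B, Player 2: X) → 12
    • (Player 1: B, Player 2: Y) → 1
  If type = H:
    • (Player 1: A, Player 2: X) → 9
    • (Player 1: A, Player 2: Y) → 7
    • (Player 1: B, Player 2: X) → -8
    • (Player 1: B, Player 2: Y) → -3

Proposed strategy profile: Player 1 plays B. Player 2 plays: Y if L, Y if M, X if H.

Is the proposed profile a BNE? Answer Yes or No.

No

Player 1 plays B: E[B] = 0.2·(-3) + 0.1·(-3) + 0.7·(-9) = -7.2; E[A] = -3.5. Not best-responding. ✗
Player 2 (type L), facing B: X gives -9, Y gives -2. Proposed Y is best. ✓
Player 2 (type M), facing B: X gives 12, Y gives 1. Proposed Y is not best — profitable deviation exists. ✗
Player 2 (type H), facing B: X gives -8, Y gives -3. Proposed X is not best — profitable deviation exists. ✗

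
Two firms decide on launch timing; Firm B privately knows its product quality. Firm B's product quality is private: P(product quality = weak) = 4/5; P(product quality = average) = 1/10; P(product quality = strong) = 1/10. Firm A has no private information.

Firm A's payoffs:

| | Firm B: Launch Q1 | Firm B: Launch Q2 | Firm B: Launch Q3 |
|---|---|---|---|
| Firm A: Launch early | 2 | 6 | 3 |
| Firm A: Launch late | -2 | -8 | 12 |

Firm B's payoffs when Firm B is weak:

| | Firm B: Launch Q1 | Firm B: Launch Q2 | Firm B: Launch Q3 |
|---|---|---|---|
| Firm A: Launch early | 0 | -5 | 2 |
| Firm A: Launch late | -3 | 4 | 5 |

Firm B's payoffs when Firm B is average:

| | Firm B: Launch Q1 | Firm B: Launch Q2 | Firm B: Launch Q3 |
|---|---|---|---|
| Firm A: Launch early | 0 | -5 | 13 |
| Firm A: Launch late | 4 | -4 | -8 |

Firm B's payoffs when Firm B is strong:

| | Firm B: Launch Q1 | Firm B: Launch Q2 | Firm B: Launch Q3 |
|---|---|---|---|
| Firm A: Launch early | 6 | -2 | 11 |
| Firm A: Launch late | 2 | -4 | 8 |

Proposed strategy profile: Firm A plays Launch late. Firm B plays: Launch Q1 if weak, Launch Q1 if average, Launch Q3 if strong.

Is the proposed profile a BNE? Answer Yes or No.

Firm A plays Launch late: E[Launch late] = 4/5·(-2) + 1/10·(-2) + 1/10·(12) = -3/5; E[Launch early] = 21/10. Not best-responding. ✗
Firm B (product quality weak), facing Launch late: Launch Q1 gives -3, Launch Q2 gives 4, Launch Q3 gives 5. Proposed Launch Q1 is not best — profitable deviation exists. ✗
Firm B (product quality average), facing Launch late: Launch Q1 gives 4, Launch Q2 gives -4, Launch Q3 gives -8. Proposed Launch Q1 is best. ✓
Firm B (product quality strong), facing Launch late: Launch Q1 gives 2, Launch Q2 gives -4, Launch Q3 gives 8. Proposed Launch Q3 is best. ✓

No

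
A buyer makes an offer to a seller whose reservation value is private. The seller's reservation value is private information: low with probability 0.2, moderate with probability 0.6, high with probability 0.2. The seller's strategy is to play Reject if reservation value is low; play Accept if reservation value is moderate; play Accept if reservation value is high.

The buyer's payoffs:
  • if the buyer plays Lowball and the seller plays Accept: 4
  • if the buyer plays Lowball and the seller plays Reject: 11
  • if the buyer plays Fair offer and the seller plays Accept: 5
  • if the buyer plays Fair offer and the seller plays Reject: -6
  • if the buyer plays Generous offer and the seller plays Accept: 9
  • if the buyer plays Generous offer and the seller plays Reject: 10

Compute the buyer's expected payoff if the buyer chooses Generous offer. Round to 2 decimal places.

9.20

E[Generous offer] = 0.2·10 + 0.6·9 + 0.2·9 = 2 + 5.4 + 1.8 = 9.2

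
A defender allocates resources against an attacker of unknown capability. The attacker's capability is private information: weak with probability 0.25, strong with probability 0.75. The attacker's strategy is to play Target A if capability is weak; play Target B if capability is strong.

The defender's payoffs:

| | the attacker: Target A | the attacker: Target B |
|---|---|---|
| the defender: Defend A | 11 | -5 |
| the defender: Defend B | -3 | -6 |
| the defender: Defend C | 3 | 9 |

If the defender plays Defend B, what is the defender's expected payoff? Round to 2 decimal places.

Take the expectation over the attacker's capability, weighting each type's action by its prior probability.
E[Defend B] = 0.25·(-3) + 0.75·(-6) = (-0.75) + (-4.5) = -5.25

-5.25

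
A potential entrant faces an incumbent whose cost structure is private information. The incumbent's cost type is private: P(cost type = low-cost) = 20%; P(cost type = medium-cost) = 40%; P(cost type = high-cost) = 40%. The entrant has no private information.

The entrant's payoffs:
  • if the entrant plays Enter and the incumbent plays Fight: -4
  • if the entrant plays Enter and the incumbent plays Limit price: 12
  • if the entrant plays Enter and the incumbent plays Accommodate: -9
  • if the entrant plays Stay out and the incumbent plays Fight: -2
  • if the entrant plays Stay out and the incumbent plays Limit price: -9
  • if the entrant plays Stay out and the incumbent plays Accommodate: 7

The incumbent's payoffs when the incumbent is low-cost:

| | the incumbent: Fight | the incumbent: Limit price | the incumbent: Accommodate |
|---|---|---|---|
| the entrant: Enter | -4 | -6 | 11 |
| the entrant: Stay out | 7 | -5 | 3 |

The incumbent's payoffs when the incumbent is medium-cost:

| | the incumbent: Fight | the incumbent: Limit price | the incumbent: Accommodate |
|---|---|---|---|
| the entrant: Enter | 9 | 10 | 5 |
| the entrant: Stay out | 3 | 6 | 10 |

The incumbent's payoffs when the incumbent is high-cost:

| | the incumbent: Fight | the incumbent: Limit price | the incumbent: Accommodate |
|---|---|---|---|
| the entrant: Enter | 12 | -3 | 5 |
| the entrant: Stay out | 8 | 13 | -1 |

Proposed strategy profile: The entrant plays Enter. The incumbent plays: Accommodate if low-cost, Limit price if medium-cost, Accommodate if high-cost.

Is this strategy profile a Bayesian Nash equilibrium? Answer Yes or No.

The entrant plays Enter: E[Enter] = 0.2·(-9) + 0.4·(12) + 0.4·(-9) = -0.6; E[Stay out] = 0.6. Not best-responding. ✗
The incumbent (cost type low-cost), facing Enter: Fight gives -4, Limit price gives -6, Accommodate gives 11. Proposed Accommodate is best. ✓
The incumbent (cost type medium-cost), facing Enter: Fight gives 9, Limit price gives 10, Accommodate gives 5. Proposed Limit price is best. ✓
The incumbent (cost type high-cost), facing Enter: Fight gives 12, Limit price gives -3, Accommodate gives 5. Proposed Accommodate is not best — profitable deviation exists. ✗

No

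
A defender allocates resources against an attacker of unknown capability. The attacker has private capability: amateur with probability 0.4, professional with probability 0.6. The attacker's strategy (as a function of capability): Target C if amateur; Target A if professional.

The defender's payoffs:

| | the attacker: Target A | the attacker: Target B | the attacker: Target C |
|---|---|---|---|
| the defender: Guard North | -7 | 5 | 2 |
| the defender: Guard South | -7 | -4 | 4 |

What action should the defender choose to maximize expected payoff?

Guard South

E[Guard North] = 0.4·(2) + 0.6·(-7) = -3.4
E[Guard South] = 0.4·(4) + 0.6·(-7) = -2.6
Best response: Guard South (-2.6 is the largest).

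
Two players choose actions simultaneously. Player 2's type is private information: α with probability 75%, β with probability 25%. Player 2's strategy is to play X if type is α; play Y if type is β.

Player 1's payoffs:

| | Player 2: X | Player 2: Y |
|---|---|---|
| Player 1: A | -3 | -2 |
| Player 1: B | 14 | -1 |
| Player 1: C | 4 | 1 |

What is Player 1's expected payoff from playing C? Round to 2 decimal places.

E[C] = 0.75·4 + 0.25·1 = 3 + 0.25 = 3.25

3.25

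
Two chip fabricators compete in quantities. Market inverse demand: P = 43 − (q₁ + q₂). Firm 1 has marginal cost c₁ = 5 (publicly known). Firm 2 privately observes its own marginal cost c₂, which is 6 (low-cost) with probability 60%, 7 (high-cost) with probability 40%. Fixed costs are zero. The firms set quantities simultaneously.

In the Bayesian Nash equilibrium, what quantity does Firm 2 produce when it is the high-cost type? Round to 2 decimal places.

11.43

Type-c best response for Firm 2: q₂(c) = (43 − c)/2 − q₁/2.
Firm 1 maximizes expected profit; its first-order condition is 43 − 2q₁ − E[q₂] − 5 = 0.
Substituting E[q₂] and solving: E[c₂] = 6.4, so q₁ = (43 − 2·5 + 6.4)/3 = 13.1333.
q₂(high-cost) = (43 − 7 − 13.1333)/2 = 11.4333.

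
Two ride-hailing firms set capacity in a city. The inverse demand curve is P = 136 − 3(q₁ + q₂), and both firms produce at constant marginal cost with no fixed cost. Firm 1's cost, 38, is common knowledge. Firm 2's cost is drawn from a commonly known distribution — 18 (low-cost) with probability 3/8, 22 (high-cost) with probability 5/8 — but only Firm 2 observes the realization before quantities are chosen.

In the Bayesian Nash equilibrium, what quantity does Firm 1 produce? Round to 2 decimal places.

8.94

Each type of Firm 2 best-responds to q₁; Firm 1 best-responds to the expected q₂ over Firm 2's types.
Firm 2 with cost c maximizes (136 − 3(q₁+q₂) − c)·q₂, giving q₂(c) = (136 − c − 3q₁)/6.
E[c₂] = 3/8·18 + 5/8·22 = 20.5
Firm 1's FOC against E[q₂] yields q₁ = (136 − 2·38 + E[c₂])/9 = (136 − 76 + 20.5)/9 = 8.94444.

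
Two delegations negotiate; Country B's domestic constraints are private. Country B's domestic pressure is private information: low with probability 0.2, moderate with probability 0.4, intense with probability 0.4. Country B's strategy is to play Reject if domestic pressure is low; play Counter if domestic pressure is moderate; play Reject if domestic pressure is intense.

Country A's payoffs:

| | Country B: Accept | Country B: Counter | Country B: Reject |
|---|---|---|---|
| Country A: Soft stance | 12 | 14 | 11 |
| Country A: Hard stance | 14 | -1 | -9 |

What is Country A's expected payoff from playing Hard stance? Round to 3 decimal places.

E[Hard stance] = 0.2·(-9) + 0.4·(-1) + 0.4·(-9) = (-1.8) + (-0.4) + (-3.6) = -5.8

-5.800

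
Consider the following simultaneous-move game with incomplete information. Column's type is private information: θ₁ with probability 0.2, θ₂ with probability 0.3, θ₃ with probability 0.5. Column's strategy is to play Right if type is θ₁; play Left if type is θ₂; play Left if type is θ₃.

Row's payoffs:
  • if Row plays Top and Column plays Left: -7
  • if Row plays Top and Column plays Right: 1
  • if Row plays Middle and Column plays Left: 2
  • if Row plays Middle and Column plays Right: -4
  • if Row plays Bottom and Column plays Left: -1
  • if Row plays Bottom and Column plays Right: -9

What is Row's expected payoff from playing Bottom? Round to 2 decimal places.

-2.60

E[Bottom] = 0.2·(-9) + 0.3·(-1) + 0.5·(-1) = (-1.8) + (-0.3) + (-0.5) = -2.6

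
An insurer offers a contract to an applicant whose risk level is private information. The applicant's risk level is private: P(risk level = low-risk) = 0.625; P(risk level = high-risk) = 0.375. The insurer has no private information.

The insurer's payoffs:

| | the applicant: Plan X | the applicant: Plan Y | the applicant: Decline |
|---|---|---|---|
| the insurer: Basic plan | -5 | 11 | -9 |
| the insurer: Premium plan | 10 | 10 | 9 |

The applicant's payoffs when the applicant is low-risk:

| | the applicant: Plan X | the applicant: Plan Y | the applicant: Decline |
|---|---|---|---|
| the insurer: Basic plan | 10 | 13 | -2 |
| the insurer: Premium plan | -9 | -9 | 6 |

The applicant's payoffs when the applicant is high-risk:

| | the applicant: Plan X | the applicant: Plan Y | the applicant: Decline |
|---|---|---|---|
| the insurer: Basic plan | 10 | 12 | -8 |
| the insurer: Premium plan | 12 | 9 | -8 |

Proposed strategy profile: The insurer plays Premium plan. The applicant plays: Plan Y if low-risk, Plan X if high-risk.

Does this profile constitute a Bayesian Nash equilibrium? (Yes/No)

The insurer plays Premium plan: E[Premium plan] = 0.625·(10) + 0.375·(10) = 10; E[Basic plan] = 5. Best-responding. ✓
The applicant (risk level low-risk), facing Premium plan: Plan X gives -9, Plan Y gives -9, Decline gives 6. Proposed Plan Y is not best — profitable deviation exists. ✗
The applicant (risk level high-risk), facing Premium plan: Plan X gives 12, Plan Y gives 9, Decline gives -8. Proposed Plan X is best. ✓

No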